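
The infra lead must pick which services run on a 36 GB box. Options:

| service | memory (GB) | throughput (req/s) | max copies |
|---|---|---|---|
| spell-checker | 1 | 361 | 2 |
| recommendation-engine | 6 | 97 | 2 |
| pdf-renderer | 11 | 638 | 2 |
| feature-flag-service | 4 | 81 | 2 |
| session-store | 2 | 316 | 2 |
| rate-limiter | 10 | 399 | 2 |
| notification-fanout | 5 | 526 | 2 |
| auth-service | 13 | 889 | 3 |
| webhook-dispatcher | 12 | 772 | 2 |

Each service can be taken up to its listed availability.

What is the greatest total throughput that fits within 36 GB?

3541

Density check — spell-checker 361.00, session-store 158.00, notification-fanout 105.20, auth-service 68.38 are the best per GB.
Greedy by ratio would take 2×spell-checker + feature-flag-service + 2×session-store + 2×notification-fanout + auth-service: 33 GB used, total 3376.
Dropping feature-flag-service and notification-fanout frees 9 GB; slotting in webhook-dispatcher (12 GB) lifts the total to 3541 at 36 GB.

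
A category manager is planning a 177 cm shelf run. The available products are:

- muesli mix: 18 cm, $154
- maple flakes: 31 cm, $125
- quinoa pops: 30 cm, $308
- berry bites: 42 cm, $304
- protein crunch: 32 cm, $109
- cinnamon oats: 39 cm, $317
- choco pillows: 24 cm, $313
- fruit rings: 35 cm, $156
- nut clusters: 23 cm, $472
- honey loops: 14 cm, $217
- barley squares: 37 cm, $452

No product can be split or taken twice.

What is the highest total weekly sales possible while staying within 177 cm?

Taking the top-ratio products first gives muesli mix + maple flakes + quinoa pops + choco pillows + nut clusters + honey loops + barley squares for 2041 (177 cm).
Replace muesli mix and maple flakes with cinnamon oats: the trade gains 38 net, giving 2079 at 167 cm.
Nothing else within 177 cm beats 2079.

2079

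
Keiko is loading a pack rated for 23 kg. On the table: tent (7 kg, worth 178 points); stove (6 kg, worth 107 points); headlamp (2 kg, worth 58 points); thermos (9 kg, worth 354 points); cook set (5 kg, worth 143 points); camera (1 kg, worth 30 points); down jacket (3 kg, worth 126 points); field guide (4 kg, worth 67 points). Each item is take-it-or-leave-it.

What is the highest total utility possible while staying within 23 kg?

748

A density-first pass picks headlamp + thermos + cook set + camera + down jacket — 711 at 20 kg.
The 1 kg tied up in camera is better spent on field guide — total rises to 748 (23 kg).
Nothing else within 23 kg beats 748.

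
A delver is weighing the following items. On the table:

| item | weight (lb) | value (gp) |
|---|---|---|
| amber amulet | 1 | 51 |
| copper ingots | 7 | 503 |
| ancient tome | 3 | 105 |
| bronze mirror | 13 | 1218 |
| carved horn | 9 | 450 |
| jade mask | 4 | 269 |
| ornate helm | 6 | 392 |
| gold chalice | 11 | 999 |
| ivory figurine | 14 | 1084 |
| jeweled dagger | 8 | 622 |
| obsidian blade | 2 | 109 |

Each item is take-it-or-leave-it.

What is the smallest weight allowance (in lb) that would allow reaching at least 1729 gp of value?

Need the lightest bundle worth ≥ 1729.
Taking amber amulet + copper ingots + bronze mirror gives 1772 (≥ 1729) for 21 lb.
Below 21 lb the best achievable stays under 1729.

21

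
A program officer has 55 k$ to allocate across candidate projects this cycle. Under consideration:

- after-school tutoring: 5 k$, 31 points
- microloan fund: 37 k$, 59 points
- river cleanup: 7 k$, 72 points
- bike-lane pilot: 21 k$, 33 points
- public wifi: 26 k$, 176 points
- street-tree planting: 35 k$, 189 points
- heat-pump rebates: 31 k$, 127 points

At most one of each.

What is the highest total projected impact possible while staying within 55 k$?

292

Density check — river cleanup 10.29, public wifi 6.77, after-school tutoring 6.20 are the best per k$.
A density-first pass picks after-school tutoring + river cleanup + public wifi — 279 at 38 k$.
Dropping public wifi frees 26 k$; slotting in street-tree planting (35 k$) lifts the total to 292 at 47 k$.
The spare 8 k$ is too small for any remaining project, and no exchange beats 292.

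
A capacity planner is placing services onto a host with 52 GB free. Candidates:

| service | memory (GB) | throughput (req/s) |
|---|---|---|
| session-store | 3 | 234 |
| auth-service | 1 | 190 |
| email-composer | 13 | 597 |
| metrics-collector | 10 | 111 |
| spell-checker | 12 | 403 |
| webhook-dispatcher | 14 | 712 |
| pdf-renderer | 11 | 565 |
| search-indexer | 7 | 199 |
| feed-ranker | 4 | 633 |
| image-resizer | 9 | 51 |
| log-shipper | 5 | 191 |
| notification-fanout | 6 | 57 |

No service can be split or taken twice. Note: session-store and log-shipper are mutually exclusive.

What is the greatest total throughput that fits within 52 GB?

2988

Density check — auth-service 190.00, feed-ranker 158.25, session-store 78.00, pdf-renderer 51.36 are the best per GB.
Taking session-store + auth-service + email-composer + webhook-dispatcher + pdf-renderer + feed-ranker + notification-fanout: 52 GB used, 2988 in throughput.
The closest alternative, session-store + email-composer + webhook-dispatcher + pdf-renderer + search-indexer + feed-ranker, reaches only 2940.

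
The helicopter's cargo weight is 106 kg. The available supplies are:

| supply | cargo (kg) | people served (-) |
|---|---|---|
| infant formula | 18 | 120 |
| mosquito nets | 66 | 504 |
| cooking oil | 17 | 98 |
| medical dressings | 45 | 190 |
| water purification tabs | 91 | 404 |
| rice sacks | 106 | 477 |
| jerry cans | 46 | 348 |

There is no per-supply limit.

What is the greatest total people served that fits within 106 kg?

2×infant formula + mosquito nets uses 102 of the 106 kg and totals 744.

744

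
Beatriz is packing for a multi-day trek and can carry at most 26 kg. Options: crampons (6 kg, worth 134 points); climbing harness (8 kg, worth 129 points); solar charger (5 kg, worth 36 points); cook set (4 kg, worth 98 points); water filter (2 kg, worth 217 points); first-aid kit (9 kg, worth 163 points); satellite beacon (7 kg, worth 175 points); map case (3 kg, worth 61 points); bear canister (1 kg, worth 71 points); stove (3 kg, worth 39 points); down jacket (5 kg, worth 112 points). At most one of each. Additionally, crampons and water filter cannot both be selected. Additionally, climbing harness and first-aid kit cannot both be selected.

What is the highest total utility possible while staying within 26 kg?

785

Ranking by ratio (utility/kg): water filter 108.50, bear canister 71.00, satellite beacon 25.00.
Cook set + water filter + first-aid kit + satellite beacon + map case + bear canister uses 26 of the 26 kg and totals 785.
An exhaustive check of the 2048 subsets confirms 785.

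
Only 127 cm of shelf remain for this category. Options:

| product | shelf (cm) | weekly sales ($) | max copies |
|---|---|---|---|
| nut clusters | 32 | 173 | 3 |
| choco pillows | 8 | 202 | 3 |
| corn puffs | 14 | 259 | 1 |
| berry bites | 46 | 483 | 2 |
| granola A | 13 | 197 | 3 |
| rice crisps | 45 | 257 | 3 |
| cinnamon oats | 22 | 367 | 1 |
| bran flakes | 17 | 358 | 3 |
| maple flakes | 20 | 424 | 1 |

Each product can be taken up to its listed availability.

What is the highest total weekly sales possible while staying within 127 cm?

The ratio heuristic lands on 3×choco pillows + corn puffs + granola A + 3×bran flakes + maple flakes (2560) but leaves 5 cm idle.
The 17 cm tied up in bran flakes is better spent on cinnamon oats — total rises to 2569 (127 cm).

2569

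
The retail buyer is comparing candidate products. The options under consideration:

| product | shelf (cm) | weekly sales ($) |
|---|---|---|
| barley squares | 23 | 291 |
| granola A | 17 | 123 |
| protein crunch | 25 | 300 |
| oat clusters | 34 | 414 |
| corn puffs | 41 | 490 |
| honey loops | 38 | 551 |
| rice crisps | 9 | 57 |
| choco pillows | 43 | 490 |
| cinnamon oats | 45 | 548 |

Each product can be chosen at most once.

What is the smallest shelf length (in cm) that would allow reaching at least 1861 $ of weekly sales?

147

Look for the lowest-shelf combination reaching 1861.
Taking barley squares + corn puffs + honey loops + cinnamon oats gives 1880 (≥ 1861) for 147 cm.
Below 147 cm the best achievable stays under 1861.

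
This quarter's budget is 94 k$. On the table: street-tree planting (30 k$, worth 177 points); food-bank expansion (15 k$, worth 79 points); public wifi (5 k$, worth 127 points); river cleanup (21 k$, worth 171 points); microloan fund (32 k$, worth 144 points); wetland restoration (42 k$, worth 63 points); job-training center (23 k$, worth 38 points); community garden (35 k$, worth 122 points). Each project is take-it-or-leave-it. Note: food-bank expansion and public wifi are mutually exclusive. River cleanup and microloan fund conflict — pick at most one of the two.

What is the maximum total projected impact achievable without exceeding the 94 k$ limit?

597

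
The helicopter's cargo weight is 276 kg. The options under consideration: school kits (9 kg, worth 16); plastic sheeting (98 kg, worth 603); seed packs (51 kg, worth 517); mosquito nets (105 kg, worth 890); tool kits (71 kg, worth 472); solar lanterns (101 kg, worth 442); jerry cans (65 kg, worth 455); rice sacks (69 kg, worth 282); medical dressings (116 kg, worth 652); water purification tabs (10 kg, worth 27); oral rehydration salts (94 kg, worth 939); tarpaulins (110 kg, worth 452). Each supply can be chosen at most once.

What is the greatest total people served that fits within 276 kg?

2389

School kits + seed packs + mosquito nets + water purification tabs + oral rehydration salts uses 269 of the 276 kg and totals 2389.
Runner-up seed packs + mosquito nets + water purification tabs + oral rehydration salts tops out at 2373.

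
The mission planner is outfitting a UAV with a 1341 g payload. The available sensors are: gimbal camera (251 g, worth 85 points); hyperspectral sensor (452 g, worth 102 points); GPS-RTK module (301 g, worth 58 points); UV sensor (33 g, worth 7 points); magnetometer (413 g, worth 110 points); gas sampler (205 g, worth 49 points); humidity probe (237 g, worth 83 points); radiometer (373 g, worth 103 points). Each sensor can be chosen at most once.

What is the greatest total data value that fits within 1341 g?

388

The ratio ordering already packs tightly: gimbal camera + UV sensor + magnetometer + humidity probe + radiometer, 1307 g, 388.
Nothing else within 1341 g beats 388.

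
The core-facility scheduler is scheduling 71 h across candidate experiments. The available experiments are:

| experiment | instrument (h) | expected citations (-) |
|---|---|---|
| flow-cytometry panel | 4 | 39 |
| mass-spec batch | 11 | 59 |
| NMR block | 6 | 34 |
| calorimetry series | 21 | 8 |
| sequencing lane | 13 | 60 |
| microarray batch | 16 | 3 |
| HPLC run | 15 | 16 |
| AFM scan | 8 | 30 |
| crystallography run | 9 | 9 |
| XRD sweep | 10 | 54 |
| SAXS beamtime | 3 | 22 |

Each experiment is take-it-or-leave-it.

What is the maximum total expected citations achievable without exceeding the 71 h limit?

314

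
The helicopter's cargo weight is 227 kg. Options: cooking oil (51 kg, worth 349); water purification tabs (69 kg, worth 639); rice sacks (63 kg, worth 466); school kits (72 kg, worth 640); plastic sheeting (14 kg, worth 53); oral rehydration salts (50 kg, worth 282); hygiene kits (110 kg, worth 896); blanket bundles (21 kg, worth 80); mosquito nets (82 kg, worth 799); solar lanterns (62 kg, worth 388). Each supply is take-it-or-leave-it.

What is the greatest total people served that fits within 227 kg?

2078

Ranking by ratio (people served/kg): mosquito nets 9.74, water purification tabs 9.26, school kits 8.89, hygiene kits 8.15.
Taking water purification tabs + school kits + mosquito nets: 223 kg used, 2078 in people served.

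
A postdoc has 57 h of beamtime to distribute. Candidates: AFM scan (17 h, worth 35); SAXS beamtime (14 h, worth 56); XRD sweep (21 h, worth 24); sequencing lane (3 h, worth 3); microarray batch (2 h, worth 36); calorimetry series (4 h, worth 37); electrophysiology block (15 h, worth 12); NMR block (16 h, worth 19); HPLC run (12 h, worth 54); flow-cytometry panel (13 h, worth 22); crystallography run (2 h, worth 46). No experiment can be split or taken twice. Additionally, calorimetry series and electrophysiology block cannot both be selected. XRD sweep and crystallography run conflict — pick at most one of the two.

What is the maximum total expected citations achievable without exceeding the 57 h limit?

267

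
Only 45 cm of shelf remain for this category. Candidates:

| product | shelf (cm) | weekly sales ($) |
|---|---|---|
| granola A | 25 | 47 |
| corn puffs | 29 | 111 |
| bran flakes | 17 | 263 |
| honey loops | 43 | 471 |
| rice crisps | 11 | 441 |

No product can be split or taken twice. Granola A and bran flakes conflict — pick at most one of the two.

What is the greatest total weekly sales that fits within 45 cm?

Bran flakes + rice crisps uses 28 of the 45 cm and totals 704.
Next best is corn puffs + rice crisps at 552 (40 cm) — short by 152.

704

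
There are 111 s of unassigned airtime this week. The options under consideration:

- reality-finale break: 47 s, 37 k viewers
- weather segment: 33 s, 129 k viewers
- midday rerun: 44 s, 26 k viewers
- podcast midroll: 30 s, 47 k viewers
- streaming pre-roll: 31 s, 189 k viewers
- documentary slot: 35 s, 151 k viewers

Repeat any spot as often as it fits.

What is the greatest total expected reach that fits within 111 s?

567

Ranking by ratio (expected reach/s): streaming pre-roll 6.10, documentary slot 4.31, weather segment 3.91, podcast midroll 1.57.
3×streaming pre-roll uses 93 of the 111 s and totals 567.
Every other selection either busts 111 s or fails to beat 567.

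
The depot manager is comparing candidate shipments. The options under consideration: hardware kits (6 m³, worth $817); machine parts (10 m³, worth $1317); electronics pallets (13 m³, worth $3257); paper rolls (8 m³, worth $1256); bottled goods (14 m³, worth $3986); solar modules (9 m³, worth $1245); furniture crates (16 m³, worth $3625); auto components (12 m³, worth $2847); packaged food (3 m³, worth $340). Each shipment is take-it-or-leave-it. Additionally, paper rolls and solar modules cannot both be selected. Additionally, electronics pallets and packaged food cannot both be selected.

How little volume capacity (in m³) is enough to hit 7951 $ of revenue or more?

33

Look for the lowest-volume combination reaching 7951.
hardware kits + electronics pallets + bottled goods: 8060 revenue at 33 m³.
Any bundle with less than 33 m³ falls short of 7951.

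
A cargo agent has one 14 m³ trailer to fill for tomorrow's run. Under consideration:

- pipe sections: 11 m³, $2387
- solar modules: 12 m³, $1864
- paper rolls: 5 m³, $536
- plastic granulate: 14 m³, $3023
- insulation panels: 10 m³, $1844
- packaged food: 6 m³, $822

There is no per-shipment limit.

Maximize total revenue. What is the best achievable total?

Ranking by ratio (revenue/m³): pipe sections 217.00, plastic granulate 215.93, insulation panels 184.40.
The ratio heuristic lands on pipe sections (2387) but leaves 3 m³ idle.
Dropping pipe sections frees 11 m³; slotting in plastic granulate (14 m³) lifts the total to 3023 at 14 m³.
Every other selection either busts 14 m³ or fails to beat 3023.

3023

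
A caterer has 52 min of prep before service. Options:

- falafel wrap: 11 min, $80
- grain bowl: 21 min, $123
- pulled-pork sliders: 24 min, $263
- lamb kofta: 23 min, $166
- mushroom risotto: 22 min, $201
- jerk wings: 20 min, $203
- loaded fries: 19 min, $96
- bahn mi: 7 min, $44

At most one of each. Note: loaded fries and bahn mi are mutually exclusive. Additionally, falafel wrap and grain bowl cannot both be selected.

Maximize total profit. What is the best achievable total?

510

Best packing: pulled-pork sliders + jerk wings + bahn mi — 51 min, 510 total.
No other feasible combination exceeds 510.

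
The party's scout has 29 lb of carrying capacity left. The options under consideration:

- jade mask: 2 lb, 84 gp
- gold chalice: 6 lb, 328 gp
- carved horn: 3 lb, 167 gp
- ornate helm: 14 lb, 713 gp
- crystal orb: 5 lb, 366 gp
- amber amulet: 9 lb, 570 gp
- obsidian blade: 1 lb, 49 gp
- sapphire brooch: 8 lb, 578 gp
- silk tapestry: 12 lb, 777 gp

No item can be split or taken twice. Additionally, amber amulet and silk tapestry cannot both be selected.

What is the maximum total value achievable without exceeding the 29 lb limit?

1937

The ratio ordering already packs tightly: carved horn + crystal orb + obsidian blade + sapphire brooch + silk tapestry, 29 lb, 1937.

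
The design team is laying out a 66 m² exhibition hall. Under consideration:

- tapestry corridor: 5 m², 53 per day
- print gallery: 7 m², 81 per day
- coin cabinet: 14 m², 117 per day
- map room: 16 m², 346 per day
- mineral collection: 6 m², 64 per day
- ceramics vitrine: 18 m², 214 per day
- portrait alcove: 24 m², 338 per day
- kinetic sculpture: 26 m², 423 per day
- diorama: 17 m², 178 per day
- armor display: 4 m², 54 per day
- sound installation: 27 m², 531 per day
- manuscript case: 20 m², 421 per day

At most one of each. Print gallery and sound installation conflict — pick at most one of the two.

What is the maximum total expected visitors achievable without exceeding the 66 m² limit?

Ranking by ratio (expected visitors/m²): map room 21.62, manuscript case 21.05, sound installation 19.67.
Best packing: map room + sound installation + manuscript case — 63 m², 1298 total.
The closest alternative, map room + kinetic sculpture + armor display + manuscript case, reaches only 1244.

1298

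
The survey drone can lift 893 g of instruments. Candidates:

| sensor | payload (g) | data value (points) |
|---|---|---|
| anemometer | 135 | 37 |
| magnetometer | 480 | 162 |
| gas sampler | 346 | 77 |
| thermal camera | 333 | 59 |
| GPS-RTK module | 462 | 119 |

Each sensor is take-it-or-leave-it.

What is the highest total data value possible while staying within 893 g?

239

By data value per g: magnetometer 0.34, anemometer 0.27, GPS-RTK module 0.26 lead.
A density-first pass picks anemometer + magnetometer — 199 at 615 g.
Dropping anemometer frees 135 g; slotting in gas sampler (346 g) lifts the total to 239 at 826 g.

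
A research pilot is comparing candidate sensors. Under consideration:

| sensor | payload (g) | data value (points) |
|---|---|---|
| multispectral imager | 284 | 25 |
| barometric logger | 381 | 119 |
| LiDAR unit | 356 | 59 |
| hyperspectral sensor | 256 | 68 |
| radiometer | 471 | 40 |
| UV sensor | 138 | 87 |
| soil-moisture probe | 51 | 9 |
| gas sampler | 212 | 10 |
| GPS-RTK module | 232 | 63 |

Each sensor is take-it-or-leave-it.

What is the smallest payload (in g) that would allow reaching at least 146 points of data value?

Minimise g subject to total data value ≥ 146.
UV sensor + GPS-RTK module: 150 data value at 370 g.
Any bundle with less than 370 g falls short of 146.

370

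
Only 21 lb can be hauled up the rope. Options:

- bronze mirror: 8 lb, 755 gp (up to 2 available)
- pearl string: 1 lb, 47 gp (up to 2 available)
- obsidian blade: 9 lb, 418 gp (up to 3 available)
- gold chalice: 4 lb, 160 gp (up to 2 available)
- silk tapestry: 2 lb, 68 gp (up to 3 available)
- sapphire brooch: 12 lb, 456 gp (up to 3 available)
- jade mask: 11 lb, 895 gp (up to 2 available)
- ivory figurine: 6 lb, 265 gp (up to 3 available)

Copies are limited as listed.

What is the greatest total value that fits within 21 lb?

1744

Taking the top-ratio items first gives 2×bronze mirror + 2×pearl string + silk tapestry for 1672 (20 lb).
The 10 lb tied up in bronze mirror and silk tapestry is better spent on jade mask — total rises to 1744 (21 lb).
That's the maximum — no swap from here does better than 1744.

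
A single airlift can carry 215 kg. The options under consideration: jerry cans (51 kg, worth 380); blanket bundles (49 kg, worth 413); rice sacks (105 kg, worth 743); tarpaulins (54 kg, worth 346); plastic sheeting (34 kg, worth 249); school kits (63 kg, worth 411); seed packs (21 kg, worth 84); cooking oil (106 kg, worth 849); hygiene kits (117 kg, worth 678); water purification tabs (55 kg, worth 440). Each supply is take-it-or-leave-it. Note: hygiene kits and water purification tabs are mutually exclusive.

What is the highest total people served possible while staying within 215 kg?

Taking blanket bundles + cooking oil + water purification tabs: 210 kg used, 1702 in people served.

1702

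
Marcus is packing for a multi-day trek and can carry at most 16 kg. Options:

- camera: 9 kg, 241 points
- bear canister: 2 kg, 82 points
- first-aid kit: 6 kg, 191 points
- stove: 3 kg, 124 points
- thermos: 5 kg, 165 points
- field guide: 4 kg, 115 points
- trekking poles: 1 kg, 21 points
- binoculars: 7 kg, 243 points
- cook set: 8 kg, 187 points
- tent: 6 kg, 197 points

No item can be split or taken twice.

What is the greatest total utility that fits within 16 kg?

568

Density check — stove 41.33, bear canister 41.00, binoculars 34.71 are the best per kg.
Taking the top-ratio items first gives bear canister + stove + field guide + binoculars for 564 (16 kg).
Replace field guide and binoculars with thermos + tent: the trade gains 4 net, giving 568 at 16 kg.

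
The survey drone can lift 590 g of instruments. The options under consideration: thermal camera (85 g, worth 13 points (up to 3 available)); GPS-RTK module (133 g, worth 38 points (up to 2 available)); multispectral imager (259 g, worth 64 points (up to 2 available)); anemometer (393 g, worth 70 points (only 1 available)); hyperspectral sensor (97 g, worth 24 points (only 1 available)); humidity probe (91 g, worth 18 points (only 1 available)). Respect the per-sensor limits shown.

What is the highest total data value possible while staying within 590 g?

144

Taking the top-ratio sensors first gives thermal camera + 2×GPS-RTK module + hyperspectral sensor + humidity probe for 131 (539 g).
Dropping thermal camera and GPS-RTK module frees 218 g; slotting in multispectral imager (259 g) lifts the total to 144 at 580 g.
Every other selection either busts 590 g or exceeds an availability limit or fails to beat 144.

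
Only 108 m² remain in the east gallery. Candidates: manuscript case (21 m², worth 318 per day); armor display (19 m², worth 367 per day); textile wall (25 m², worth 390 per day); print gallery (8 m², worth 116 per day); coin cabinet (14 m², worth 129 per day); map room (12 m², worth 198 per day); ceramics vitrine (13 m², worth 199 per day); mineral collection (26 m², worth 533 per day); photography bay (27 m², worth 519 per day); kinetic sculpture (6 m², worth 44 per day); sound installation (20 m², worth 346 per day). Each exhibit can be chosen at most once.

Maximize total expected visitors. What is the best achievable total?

1964

Ranking by ratio (expected visitors/m²): mineral collection 20.50, armor display 19.32, photography bay 19.22, sound installation 17.30.
Taking the top-ratio exhibits first gives armor display + map room + mineral collection + photography bay + sound installation for 1963 (104 m²).
The 12 m² tied up in map room is better spent on ceramics vitrine — total rises to 1964 (105 m²).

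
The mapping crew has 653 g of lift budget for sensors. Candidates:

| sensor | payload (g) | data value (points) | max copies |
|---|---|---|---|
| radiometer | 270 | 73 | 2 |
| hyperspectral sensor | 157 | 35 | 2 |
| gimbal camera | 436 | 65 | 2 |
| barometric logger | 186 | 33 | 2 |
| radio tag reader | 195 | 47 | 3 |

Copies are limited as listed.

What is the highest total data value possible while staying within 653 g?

Ranking by ratio (data value/g): radiometer 0.27, radio tag reader 0.24, hyperspectral sensor 0.22, barometric logger 0.18.
Taking the top-ratio sensors first gives 2×radiometer for 146 (540 g).
Dropping radiometer frees 270 g; slotting in hyperspectral sensor + radio tag reader (352 g) lifts the total to 155 at 622 g.
The spare 31 g is too small for any remaining sensor, and no exchange beats 155.

155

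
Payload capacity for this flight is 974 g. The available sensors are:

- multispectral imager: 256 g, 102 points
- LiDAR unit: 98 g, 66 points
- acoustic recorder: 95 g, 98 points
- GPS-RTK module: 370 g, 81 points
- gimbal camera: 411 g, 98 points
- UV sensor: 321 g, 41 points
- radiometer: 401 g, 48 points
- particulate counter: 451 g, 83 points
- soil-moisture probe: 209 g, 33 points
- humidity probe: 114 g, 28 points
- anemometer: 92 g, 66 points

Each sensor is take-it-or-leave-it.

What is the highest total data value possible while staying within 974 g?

430

A density-first pass picks multispectral imager + LiDAR unit + acoustic recorder + soil-moisture probe + humidity probe + anemometer — 393 at 864 g.
Dropping soil-moisture probe and humidity probe frees 323 g; slotting in gimbal camera (411 g) lifts the total to 430 at 952 g.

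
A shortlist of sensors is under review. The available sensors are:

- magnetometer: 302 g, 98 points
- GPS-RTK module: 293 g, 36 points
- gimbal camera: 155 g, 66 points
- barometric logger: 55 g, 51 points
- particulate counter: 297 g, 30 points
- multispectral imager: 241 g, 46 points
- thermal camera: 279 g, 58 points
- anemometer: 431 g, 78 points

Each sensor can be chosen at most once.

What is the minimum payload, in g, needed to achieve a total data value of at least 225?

Look for the lowest-payload combination reaching 225.
magnetometer + gimbal camera + barometric logger + multispectral imager reaches 261 using 753 g.
Below 753 g the best achievable stays under 225.

753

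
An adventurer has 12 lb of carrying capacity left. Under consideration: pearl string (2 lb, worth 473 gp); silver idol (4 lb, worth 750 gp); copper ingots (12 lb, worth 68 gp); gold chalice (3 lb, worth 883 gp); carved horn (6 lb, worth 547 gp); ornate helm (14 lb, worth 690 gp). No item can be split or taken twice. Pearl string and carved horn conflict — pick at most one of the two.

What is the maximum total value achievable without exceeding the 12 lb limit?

2106

Density check — gold chalice 294.33, pearl string 236.50, silver idol 187.50, carved horn 91.17 are the best per lb.
The ratio ordering already packs tightly: pearl string + silver idol + gold chalice, 9 lb, 2106.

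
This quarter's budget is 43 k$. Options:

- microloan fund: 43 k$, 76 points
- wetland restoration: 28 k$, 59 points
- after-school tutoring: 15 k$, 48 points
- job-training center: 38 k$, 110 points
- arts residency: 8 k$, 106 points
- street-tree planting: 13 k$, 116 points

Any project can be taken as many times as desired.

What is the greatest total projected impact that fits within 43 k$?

Ranking by ratio (projected impact/k$): arts residency 13.25, street-tree planting 8.92, after-school tutoring 3.20, job-training center 2.89.
The ratio ordering already packs tightly: 5×arts residency, 40 k$, 530.
No other feasible combination exceeds 530.

530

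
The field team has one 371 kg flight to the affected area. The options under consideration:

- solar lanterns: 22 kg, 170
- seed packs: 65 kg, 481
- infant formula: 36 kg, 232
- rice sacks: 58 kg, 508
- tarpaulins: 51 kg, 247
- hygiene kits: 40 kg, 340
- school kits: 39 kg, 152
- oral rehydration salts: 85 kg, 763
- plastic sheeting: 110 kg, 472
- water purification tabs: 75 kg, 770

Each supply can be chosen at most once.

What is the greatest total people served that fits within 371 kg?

3094

A density-first pass picks solar lanterns + seed packs + rice sacks + hygiene kits + oral rehydration salts + water purification tabs — 3032 at 345 kg.
Dropping solar lanterns frees 22 kg; slotting in infant formula (36 kg) lifts the total to 3094 at 359 kg.
The spare 12 kg is too small for any remaining supply, and no exchange beats 3094.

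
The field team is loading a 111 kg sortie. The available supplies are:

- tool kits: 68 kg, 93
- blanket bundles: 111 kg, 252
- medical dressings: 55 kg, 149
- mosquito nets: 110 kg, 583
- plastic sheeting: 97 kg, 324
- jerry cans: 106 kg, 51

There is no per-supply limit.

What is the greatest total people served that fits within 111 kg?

583

By people served per kg: mosquito nets 5.30, plastic sheeting 3.34, medical dressings 2.71 lead.
Mosquito nets uses 110 of the 111 kg and totals 583.
That's the maximum — no swap from here does better than 583.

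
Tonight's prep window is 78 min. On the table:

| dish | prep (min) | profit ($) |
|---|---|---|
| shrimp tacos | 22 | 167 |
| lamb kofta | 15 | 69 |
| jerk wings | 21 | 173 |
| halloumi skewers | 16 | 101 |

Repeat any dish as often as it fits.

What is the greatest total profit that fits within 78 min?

588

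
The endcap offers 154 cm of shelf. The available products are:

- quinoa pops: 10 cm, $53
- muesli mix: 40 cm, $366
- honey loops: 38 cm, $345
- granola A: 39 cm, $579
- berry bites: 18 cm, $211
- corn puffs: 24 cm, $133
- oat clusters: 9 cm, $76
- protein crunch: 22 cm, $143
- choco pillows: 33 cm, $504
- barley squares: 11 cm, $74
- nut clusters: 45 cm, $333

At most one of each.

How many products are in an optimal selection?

The maximum weekly sales within 154 cm is 1810.
muesli mix + granola A + berry bites + oat clusters + choco pillows + barley squares hits 1810 at 150 cm.
Any selection reaching 1810 contains exactly 6 products.

6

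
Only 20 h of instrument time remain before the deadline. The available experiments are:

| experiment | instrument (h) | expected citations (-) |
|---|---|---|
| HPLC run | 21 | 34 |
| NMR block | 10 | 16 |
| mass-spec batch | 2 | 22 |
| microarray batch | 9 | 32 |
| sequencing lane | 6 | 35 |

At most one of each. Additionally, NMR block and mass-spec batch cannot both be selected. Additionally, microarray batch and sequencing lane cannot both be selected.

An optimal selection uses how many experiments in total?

2

Best achievable expected citations is 57.
For example mass-spec batch + sequencing lane achieves it, using 8 h.
All optima have 2 experiments.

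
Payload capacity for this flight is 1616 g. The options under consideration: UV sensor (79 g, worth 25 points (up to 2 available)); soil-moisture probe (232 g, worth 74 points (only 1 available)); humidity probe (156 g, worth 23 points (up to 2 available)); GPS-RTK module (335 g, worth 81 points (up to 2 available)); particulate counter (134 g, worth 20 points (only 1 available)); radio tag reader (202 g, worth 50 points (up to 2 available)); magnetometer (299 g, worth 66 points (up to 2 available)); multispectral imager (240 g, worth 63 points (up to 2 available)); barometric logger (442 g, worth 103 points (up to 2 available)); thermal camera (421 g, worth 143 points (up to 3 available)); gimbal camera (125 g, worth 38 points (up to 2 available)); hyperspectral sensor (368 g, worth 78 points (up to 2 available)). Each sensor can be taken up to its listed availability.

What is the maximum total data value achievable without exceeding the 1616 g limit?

Taking the top-ratio sensors first gives UV sensor + soil-moisture probe + 3×thermal camera for 528 (1574 g).
The 232 g tied up in soil-moisture probe is better spent on 2×gimbal camera — total rises to 530 (1592 g).
No other feasible combination exceeds 530.

530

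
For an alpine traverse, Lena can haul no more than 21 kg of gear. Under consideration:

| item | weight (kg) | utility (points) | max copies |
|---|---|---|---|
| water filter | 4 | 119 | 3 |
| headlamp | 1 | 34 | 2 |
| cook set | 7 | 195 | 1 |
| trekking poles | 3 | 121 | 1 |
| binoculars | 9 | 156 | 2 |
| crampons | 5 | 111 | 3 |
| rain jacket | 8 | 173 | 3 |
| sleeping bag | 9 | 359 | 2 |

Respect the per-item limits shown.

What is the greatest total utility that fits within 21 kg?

839

The ratio ordering already packs tightly: trekking poles + 2×sleeping bag, 21 kg, 839.
Every other selection either busts 21 kg or exceeds an availability limit or fails to beat 839.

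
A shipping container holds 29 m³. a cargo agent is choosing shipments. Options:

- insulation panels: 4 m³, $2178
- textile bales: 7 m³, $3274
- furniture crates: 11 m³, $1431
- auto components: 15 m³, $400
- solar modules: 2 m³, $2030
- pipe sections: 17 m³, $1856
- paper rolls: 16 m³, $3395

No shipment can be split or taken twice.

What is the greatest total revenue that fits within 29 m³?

10877

By revenue per m³: solar modules 1015.00, insulation panels 544.50, textile bales 467.71 lead.
Insulation panels + textile bales + solar modules + paper rolls uses 29 of the 29 m³ and totals 10877.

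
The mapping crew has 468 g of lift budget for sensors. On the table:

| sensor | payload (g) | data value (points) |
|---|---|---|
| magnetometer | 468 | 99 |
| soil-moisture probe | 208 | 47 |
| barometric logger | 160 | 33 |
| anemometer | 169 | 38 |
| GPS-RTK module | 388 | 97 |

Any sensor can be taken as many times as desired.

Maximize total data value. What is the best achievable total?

99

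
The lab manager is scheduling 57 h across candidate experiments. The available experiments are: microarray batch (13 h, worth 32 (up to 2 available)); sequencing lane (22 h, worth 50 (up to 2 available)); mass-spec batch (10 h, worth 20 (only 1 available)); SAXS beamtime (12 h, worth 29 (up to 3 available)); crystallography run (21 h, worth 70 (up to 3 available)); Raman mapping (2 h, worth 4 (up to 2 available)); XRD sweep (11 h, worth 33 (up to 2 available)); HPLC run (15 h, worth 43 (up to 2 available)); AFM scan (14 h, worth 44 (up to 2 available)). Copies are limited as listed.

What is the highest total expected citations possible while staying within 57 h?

Taking 2×crystallography run + AFM scan: 56 h used, 184 in expected citations.

184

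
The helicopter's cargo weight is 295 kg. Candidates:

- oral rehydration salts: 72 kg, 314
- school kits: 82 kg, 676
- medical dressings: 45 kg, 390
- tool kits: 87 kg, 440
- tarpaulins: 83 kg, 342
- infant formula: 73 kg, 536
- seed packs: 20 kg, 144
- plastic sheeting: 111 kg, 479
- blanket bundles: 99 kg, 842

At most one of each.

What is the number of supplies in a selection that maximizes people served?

4

Best achievable people served is 2198.
school kits + infant formula + seed packs + blanket bundles hits 2198 at 274 kg.
All optima have 4 supplies.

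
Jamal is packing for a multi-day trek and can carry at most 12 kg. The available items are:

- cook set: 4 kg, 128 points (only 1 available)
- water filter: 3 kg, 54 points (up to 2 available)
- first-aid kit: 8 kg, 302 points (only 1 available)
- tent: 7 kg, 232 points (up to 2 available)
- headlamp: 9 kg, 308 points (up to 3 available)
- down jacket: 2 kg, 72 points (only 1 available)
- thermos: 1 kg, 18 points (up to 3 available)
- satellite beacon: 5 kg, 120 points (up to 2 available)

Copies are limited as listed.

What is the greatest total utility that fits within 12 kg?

430

Greedy by ratio would take first-aid kit + down jacket + 2×thermos: 12 kg used, total 410.
Dropping down jacket and 2×thermos frees 4 kg; slotting in cook set (4 kg) lifts the total to 430 at 12 kg.
No other feasible combination exceeds 430.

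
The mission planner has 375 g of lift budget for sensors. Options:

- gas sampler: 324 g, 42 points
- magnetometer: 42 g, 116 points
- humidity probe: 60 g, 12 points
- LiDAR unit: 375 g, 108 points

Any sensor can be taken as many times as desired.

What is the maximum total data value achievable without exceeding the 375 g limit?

8×magnetometer uses 336 of the 375 g and totals 928.
No other feasible combination exceeds 928.

928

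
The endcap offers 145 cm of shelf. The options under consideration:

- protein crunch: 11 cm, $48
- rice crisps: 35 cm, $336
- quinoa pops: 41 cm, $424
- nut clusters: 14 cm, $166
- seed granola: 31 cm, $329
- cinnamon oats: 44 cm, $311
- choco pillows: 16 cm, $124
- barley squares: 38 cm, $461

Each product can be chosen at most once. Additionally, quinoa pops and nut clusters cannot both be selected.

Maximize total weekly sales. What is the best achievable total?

Taking rice crisps + quinoa pops + seed granola + barley squares: 145 cm used, 1550 in weekly sales.
Runner-up protein crunch + rice crisps + nut clusters + seed granola + choco pillows + barley squares tops out at 1464.

1550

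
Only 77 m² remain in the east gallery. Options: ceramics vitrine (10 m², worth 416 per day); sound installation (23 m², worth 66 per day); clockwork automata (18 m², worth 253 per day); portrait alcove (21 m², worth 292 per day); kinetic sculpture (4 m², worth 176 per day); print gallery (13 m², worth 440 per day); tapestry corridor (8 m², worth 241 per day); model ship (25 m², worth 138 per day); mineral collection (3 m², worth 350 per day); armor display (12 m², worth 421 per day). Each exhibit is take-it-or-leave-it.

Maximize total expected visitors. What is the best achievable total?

A density-first pass picks ceramics vitrine + clockwork automata + kinetic sculpture + print gallery + tapestry corridor + mineral collection + armor display — 2297 at 68 m².
Replace clockwork automata with portrait alcove: the trade gains 39 net, giving 2336 at 71 m².

2336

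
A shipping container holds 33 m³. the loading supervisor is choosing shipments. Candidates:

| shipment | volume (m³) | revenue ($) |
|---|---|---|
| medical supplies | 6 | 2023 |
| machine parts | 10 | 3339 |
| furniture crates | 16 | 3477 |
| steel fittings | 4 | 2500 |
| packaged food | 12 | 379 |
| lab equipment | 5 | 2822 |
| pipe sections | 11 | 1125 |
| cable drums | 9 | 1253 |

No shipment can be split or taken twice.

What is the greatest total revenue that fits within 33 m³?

Greedy by ratio would take medical supplies + machine parts + steel fittings + lab equipment: 25 m³ used, total 10684.
Dropping machine parts frees 10 m³; slotting in furniture crates (16 m³) lifts the total to 10822 at 31 m³.
Next best is medical supplies + machine parts + steel fittings + lab equipment at 10684 (25 m³) — short by 138.

10822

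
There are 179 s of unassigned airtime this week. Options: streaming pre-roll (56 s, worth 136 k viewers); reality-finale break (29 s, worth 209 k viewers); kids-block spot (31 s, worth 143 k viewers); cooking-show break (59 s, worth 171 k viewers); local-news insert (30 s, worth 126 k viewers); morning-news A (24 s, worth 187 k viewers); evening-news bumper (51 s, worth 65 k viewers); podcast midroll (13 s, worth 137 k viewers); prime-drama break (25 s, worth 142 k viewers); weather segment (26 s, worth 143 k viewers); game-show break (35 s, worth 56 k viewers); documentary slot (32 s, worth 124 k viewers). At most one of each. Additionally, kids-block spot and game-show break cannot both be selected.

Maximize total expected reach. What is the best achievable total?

Taking reality-finale break + kids-block spot + local-news insert + morning-news A + podcast midroll + prime-drama break + weather segment: 178 s used, 1087 in expected reach.
Every other selection either busts 179 s or breaks a pairing rule or fails to beat 1087.

1087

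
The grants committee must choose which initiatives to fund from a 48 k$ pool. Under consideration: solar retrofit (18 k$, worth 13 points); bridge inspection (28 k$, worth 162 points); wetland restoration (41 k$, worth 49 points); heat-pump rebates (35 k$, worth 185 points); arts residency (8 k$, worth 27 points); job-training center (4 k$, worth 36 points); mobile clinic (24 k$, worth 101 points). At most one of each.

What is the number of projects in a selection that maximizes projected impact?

3

Best achievable projected impact is 248.
heat-pump rebates + arts residency + job-training center hits 248 at 47 k$.
All optima have 3 projects.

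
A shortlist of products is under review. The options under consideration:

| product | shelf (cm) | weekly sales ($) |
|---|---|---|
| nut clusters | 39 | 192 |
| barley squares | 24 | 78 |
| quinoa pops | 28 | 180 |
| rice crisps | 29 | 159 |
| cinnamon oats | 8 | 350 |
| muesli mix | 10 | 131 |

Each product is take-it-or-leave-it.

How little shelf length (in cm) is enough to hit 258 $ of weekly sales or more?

8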